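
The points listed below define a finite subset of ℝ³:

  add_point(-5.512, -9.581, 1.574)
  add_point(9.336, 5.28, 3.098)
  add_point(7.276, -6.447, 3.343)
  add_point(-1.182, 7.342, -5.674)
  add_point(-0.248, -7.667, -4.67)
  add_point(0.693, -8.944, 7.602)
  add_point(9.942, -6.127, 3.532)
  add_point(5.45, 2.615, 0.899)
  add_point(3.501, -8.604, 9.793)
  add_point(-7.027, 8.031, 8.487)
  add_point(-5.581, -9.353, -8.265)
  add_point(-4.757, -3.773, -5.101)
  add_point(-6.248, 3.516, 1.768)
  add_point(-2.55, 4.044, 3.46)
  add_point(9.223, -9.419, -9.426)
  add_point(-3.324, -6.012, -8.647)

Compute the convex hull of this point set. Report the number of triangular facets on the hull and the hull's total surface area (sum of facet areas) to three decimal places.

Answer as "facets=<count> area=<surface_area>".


facets=18 area=1192.148

Extreme-point indices: [0, 1, 3, 5, 6, 8, 9, 10, 12, 14, 15] — 11 of 16 on the boundary.

Per-facet area ½‖(b−a)×(c−a)‖:
  f1: (p1, p14, p6) → 74.8892
  f2: (p8, p1, p9) → 135.9758
  f3: (p8, p1, p6) → 51.5091
  f4: (p8, p14, p6) → 52.1850
  f5: (p10, p0, p9) → 87.7691
  f6: (p10, p14, p0) → 72.8893
  f7: (p5, p0, p9) → 79.3990
  f8: (p5, p8, p9) → 32.6591
  f9: (p5, p14, p0) → 78.7517
  f10: (p5, p8, p14) → 33.4037
  f11: (p15, p10, p14) → 24.9275
  f12: (p3, p1, p9) → 101.6764
  f13: (p3, p15, p10) → 14.2385
  f14: (p3, p1, p14) → 127.4935
  f15: (p3, p15, p14) → 89.5705
  f16: (p12, p10, p9) → 20.9469
  f17: (p12, p3, p9) → 35.2964
  f18: (p12, p3, p10) → 78.5672
Σ area = 1192.148

Euler characteristic 11−27+18 = 2 ✓


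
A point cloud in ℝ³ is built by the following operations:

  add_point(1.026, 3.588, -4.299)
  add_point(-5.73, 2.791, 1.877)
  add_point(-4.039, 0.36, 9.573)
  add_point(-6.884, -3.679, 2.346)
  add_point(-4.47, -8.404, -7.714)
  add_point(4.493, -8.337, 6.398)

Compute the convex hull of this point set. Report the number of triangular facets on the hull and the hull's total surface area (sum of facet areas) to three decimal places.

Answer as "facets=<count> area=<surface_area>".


Extreme-point indices: [0, 1, 2, 3, 4, 5] — 6 of 6 on the boundary.

Area of each hull facet:
  f1: (p4, p5, p3) → 73.4814
  f2: (p4, p0, p5) → 102.7619
  f3: (p2, p5, p3) → 52.4538
  f4: (p2, p0, p5) → 90.4414
  f5: (p1, p2, p3) → 25.7374
  f6: (p1, p2, p0) → 32.7611
  f7: (p1, p4, p3) → 35.6498
  f8: (p1, p4, p0) → 61.2778
Σ area = 474.565

Euler: V−E+F = 6−12+8 = 2.

facets=8 area=474.565


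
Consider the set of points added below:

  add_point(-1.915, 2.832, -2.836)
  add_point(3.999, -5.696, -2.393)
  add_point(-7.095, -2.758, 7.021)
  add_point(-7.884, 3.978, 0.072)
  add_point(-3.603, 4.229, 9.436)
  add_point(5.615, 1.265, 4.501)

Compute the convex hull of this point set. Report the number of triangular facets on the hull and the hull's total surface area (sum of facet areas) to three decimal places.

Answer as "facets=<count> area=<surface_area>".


facets=8 area=379.382

Hull vertices (6/6): indices [0, 1, 2, 3, 4, 5].

Triangle areas on the boundary:
  f1: (p2, p1, p3) → 69.6675
  f2: (p2, p4, p3) → 37.2312
  f3: (p2, p1, p5) → 65.5315
  f4: (p2, p4, p5) → 44.4266
  f5: (p0, p1, p3) → 27.3006
  f6: (p0, p1, p5) → 45.9684
  f7: (p0, p4, p3) → 34.6835
  f8: (p0, p4, p5) → 54.5725
Σ area = 379.382

Euler: V−E+F = 6−12+8 = 2.


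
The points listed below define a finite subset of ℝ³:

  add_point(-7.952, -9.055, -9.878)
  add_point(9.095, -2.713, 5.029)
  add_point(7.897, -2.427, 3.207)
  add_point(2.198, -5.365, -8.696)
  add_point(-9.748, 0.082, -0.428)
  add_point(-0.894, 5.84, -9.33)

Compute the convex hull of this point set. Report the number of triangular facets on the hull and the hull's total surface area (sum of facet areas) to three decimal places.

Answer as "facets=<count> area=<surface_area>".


5 of the 6 inputs are extreme points: [0, 1, 3, 4, 5].

Area of each hull facet:
  f1: (p0, p1, p4) → 131.3872
  f2: (p5, p1, p4) → 126.9621
  f3: (p5, p0, p4) → 88.5070
  f4: (p3, p0, p1) → 69.7521
  f5: (p3, p5, p1) → 90.7288
  f6: (p3, p5, p0) → 63.0687
Σ area = 570.406

Check V−E+F: 5 − 9 + 6 = 2.

facets=6 area=570.406


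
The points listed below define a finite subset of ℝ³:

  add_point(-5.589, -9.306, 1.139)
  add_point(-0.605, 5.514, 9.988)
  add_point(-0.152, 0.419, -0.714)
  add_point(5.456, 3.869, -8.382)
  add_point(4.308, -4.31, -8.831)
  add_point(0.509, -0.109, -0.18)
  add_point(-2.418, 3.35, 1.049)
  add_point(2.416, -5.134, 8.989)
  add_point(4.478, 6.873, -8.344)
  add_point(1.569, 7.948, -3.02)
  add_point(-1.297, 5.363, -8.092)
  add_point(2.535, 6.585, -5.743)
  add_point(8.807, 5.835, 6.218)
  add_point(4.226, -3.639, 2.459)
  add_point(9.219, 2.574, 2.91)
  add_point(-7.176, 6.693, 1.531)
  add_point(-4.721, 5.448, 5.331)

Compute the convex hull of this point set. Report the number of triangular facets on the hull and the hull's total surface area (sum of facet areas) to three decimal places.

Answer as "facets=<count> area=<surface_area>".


facets=22 area=909.379

Points on the hull: [0, 1, 3, 4, 7, 8, 9, 10, 12, 13, 14, 15, 16] (13 of 17).

Facet areas (half cross-product norm):
  f1: (p10, p8, p4) → 32.2432
  f2: (p10, p0, p15) → 89.6736
  f3: (p10, p4, p0) → 83.2104
  f4: (p3, p4, p14) → 49.5118
  f5: (p3, p8, p14) → 18.5734
  f6: (p3, p8, p4) → 5.7524
  f7: (p16, p0, p15) → 36.0419
  f8: (p16, p1, p15) → 4.5343
  f9: (p16, p1, p0) → 46.2019
  f10: (p7, p1, p0) → 64.9728
  f11: (p7, p4, p0) → 88.5143
  f12: (p9, p1, p15) → 52.8181
  f13: (p9, p10, p15) → 31.5616
  f14: (p9, p10, p8) → 16.4485
  f15: (p12, p7, p14) → 27.8262
  f16: (p12, p7, p1) → 54.4986
  f17: (p12, p9, p1) → 58.2410
  f18: (p12, p8, p14) → 28.2541
  f19: (p12, p9, p8) → 34.3859
  f20: (p13, p4, p14) → 44.9296
  f21: (p13, p7, p14) → 26.6101
  f22: (p13, p7, p4) → 14.5754
Σ area = 909.379

Euler: V−E+F = 13−33+22 = 2.


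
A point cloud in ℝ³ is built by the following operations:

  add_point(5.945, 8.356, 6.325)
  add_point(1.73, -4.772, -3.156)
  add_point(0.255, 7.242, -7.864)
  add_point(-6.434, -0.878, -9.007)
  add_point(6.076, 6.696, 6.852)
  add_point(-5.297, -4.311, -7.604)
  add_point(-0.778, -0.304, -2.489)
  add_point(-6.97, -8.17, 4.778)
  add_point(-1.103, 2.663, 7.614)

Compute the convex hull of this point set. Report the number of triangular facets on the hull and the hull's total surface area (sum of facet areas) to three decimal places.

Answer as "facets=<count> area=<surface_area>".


facets=12 area=630.718

Points on the hull: [0, 1, 2, 3, 4, 5, 7, 8] (8 of 9).

Area of each hull facet:
  f1: (p8, p4, p7) → 31.3531
  f2: (p8, p3, p7) → 96.2560
  f3: (p1, p4, p7) → 96.9843
  f4: (p2, p8, p3) → 84.5071
  f5: (p5, p3, p7) → 20.9066
  f6: (p5, p1, p7) → 49.5726
  f7: (p5, p2, p3) → 18.2793
  f8: (p5, p2, p1) → 50.8543
  f9: (p0, p8, p4) → 6.5328
  f10: (p0, p2, p8) → 68.7077
  f11: (p0, p1, p4) → 12.1478
  f12: (p0, p2, p1) → 94.6166
Σ area = 630.718

Euler: V−E+F = 8−18+12 = 2.


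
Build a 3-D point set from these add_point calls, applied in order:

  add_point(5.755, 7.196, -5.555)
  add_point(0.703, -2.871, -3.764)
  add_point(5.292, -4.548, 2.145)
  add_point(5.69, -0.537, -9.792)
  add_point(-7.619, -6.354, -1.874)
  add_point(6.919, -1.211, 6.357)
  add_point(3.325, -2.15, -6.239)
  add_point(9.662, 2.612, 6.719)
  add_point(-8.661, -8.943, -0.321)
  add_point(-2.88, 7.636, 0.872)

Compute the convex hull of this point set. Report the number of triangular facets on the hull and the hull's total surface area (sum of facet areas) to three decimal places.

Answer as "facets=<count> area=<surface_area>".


Hull vertices (8/10): indices [0, 2, 3, 4, 5, 7, 8, 9].

Area of each hull facet:
  f1: (p0, p9, p7) → 70.4188
  f2: (p0, p3, p7) → 59.6912
  f3: (p0, p3, p9) → 45.0561
  f4: (p5, p9, p8) → 118.6664
  f5: (p5, p9, p7) → 33.6413
  f6: (p4, p9, p8) → 15.3403
  f7: (p4, p3, p8) → 16.5227
  f8: (p4, p3, p9) → 108.0662
  f9: (p2, p3, p7) → 58.9649
  f10: (p2, p5, p7) → 9.3631
  f11: (p2, p3, p8) → 93.4031
  f12: (p2, p5, p8) → 34.1224
Σ area = 663.257

Euler characteristic 8−18+12 = 2 ✓

facets=12 area=663.257


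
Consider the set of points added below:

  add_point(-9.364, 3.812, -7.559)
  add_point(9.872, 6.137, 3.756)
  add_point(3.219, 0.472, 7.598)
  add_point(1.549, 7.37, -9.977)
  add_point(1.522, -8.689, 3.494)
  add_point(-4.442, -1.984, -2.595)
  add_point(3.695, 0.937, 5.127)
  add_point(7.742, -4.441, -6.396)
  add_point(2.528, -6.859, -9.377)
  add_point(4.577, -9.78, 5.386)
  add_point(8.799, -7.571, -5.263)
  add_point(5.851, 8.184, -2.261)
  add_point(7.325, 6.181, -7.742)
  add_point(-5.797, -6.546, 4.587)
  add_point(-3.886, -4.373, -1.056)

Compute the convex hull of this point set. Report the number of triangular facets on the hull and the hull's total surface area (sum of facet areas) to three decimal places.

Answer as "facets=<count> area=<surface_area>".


Points on the hull: [0, 1, 2, 3, 4, 7, 8, 9, 10, 11, 12, 13] (12 of 15).

Per-facet area ½‖(b−a)×(c−a)‖:
  f1: (p8, p3, p0) → 81.1280
  f2: (p13, p8, p0) → 114.0805
  f3: (p11, p3, p0) → 49.6422
  f4: (p10, p9, p1) → 90.9040
  f5: (p10, p8, p9) → 42.9173
  f6: (p2, p9, p1) → 46.2239
  f7: (p2, p13, p9) → 52.9371
  f8: (p2, p13, p0) → 96.6104
  f9: (p2, p11, p0) → 106.2180
  f10: (p2, p11, p1) → 35.6734
  f11: (p4, p8, p9) → 21.5413
  f12: (p4, p13, p9) → 9.0136
  f13: (p4, p13, p8) → 49.4600
  f14: (p12, p8, p3) → 43.3958
  f15: (p12, p11, p3) → 18.9665
  f16: (p12, p11, p1) → 19.5080
  f17: (p12, p10, p1) → 81.0910
  f18: (p7, p10, p8) → 11.2869
  f19: (p7, p12, p8) → 33.2891
  f20: (p7, p12, p10) → 6.3351
Σ area = 1010.222

Check V−E+F: 12 − 30 + 20 = 2.

facets=20 area=1010.222


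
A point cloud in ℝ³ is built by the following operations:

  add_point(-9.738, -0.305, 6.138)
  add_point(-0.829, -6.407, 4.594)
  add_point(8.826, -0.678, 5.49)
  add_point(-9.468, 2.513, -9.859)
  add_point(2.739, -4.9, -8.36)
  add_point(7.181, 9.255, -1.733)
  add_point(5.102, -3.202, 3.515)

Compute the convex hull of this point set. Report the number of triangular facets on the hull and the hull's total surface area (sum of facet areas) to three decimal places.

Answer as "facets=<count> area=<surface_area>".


facets=10 area=787.365

Extreme-point indices: [0, 1, 2, 3, 4, 5, 6] — 7 of 7 on the boundary.

Triangle areas on the boundary:
  f1: (p5, p2, p0) → 114.1555
  f2: (p3, p5, p0) → 151.0272
  f3: (p4, p5, p2) → 91.1581
  f4: (p4, p3, p5) → 114.8691
  f5: (p6, p4, p2) → 23.8398
  f6: (p1, p3, p0) → 88.4662
  f7: (p1, p4, p3) → 96.8617
  f8: (p1, p6, p4) → 41.6044
  f9: (p1, p2, p0) → 56.1813
  f10: (p1, p6, p2) → 9.2014
Σ area = 787.365

Check V−E+F: 7 − 15 + 10 = 2.


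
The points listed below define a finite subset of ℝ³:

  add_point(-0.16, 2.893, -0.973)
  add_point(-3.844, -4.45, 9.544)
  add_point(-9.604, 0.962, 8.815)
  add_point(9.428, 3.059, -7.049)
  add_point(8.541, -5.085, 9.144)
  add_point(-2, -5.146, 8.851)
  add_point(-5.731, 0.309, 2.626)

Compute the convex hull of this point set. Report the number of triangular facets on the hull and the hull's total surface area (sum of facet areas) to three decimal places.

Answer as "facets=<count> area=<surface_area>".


facets=10 area=474.045

7 of the 7 inputs are extreme points: [0, 1, 2, 3, 4, 5, 6].

Area of each hull facet:
  f1: (p0, p3, p2) → 20.7310
  f2: (p4, p3, p2) → 172.4995
  f3: (p4, p5, p3) → 95.6499
  f4: (p6, p0, p2) → 15.3667
  f5: (p6, p5, p3) → 82.0550
  f6: (p6, p0, p3) → 14.1190
  f7: (p1, p6, p2) → 27.0645
  f8: (p1, p6, p5) → 8.9347
  f9: (p1, p4, p2) → 32.2145
  f10: (p1, p4, p5) → 5.4097
Σ area = 474.045

Euler: V−E+F = 7−15+10 = 2.


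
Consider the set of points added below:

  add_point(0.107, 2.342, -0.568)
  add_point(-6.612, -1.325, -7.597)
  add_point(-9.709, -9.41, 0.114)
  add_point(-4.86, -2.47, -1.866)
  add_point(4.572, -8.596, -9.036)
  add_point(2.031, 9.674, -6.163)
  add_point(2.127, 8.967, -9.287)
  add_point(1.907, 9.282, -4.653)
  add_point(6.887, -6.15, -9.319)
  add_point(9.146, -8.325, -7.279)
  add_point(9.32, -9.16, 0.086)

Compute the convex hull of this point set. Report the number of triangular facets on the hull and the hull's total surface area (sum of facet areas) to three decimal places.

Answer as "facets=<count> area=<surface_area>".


10 of the 11 inputs are extreme points: [0, 1, 2, 4, 5, 6, 7, 8, 9, 10].

Facet areas (half cross-product norm):
  f1: (p0, p10, p2) → 110.7697
  f2: (p4, p10, p2) → 87.0693
  f3: (p4, p1, p2) → 77.5042
  f4: (p6, p1, p5) → 21.7938
  f5: (p6, p4, p8) → 23.4296
  f6: (p6, p4, p1) → 90.4006
  f7: (p7, p5, p10) → 14.5020
  f8: (p7, p0, p10) → 51.1673
  f9: (p7, p0, p2) → 37.3821
  f10: (p7, p1, p2) → 67.1638
  f11: (p7, p1, p5) → 10.8849
  f12: (p9, p4, p10) → 16.8915
  f13: (p9, p4, p8) → 6.3129
  f14: (p9, p6, p8) → 20.1078
  f15: (p9, p5, p10) → 71.7548
  f16: (p9, p6, p5) → 29.8906
Σ area = 737.025

Euler: V−E+F = 10−24+16 = 2.

facets=16 area=737.025


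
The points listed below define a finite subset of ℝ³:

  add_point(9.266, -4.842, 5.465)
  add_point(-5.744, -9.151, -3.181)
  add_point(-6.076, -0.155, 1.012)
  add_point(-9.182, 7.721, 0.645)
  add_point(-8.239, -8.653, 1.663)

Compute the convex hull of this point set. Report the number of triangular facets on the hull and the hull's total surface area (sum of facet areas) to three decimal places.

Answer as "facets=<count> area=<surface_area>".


facets=4 area=397.668

4 of the 5 inputs are extreme points: [0, 1, 3, 4].

Triangle areas on the boundary:
  f1: (p1, p0, p3) → 155.0766
  f2: (p4, p0, p3) → 149.0002
  f3: (p4, p1, p3) → 44.8693
  f4: (p4, p1, p0) → 48.7222
Σ area = 397.668

Euler characteristic 4−6+4 = 2 ✓


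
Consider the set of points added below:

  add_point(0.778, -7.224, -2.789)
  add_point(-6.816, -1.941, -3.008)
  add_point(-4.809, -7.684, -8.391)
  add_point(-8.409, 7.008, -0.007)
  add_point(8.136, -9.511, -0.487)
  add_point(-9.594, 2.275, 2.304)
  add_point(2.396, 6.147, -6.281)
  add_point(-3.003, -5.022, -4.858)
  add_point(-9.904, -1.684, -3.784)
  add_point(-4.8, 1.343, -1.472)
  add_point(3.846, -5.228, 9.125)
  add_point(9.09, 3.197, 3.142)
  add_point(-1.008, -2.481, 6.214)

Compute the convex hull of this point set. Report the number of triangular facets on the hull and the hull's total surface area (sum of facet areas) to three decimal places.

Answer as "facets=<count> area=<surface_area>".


facets=12 area=851.542

Points on the hull: [2, 3, 4, 5, 6, 8, 10, 11] (8 of 13).

Facet areas (half cross-product norm):
  f1: (p10, p4, p11) → 62.0710
  f2: (p3, p10, p11) → 103.3600
  f3: (p6, p4, p11) → 79.0180
  f4: (p6, p3, p8) → 59.6085
  f5: (p6, p3, p11) → 74.2847
  f6: (p5, p10, p8) → 60.6636
  f7: (p5, p3, p8) → 19.4585
  f8: (p5, p3, p10) → 41.8692
  f9: (p2, p6, p8) → 66.0787
  f10: (p2, p6, p4) → 112.5054
  f11: (p2, p10, p8) → 86.0512
  f12: (p2, p10, p4) → 86.5734
Σ area = 851.542

Euler: V−E+F = 8−18+12 = 2.


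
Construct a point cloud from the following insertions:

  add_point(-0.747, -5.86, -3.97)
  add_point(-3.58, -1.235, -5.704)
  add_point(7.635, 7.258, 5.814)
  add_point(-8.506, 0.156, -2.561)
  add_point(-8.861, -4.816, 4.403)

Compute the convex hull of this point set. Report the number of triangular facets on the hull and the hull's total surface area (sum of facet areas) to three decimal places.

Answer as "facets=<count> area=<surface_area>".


5 of the 5 inputs are extreme points: [0, 1, 2, 3, 4].

Triangle areas on the boundary:
  f1: (p0, p2, p4) → 106.7293
  f2: (p1, p0, p2) → 51.3879
  f3: (p3, p2, p4) → 83.1468
  f4: (p3, p1, p2) → 54.4848
  f5: (p3, p0, p4) → 41.5774
  f6: (p3, p1, p0) → 15.3836
Σ area = 352.710

Euler: V−E+F = 5−9+6 = 2.

facets=6 area=352.710


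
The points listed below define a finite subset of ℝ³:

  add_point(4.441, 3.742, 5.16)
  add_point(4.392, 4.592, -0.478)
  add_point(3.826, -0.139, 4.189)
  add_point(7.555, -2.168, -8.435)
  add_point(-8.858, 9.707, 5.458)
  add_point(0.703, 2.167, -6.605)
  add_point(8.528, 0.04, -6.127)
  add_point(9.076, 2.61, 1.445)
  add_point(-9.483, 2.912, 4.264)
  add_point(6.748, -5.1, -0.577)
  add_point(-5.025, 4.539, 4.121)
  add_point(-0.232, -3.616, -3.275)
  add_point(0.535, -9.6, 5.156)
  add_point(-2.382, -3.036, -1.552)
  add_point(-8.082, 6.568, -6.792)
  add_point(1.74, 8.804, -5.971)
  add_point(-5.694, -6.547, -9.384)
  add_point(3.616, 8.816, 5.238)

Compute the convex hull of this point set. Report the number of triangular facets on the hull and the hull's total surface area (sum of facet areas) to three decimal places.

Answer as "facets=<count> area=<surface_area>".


Hull vertices (12/18): indices [0, 3, 4, 6, 7, 8, 9, 12, 14, 15, 16, 17].

Facet areas (half cross-product norm):
  f1: (p16, p12, p8) → 116.1732
  f2: (p17, p15, p7) → 49.0840
  f3: (p9, p12, p7) → 35.0462
  f4: (p14, p16, p8) → 79.2400
  f5: (p0, p12, p7) → 42.0060
  f6: (p0, p17, p7) → 14.7423
  f7: (p0, p17, p12) → 15.4223
  f8: (p3, p14, p16) → 93.9115
  f9: (p3, p14, p15) → 62.1230
  f10: (p3, p16, p12) → 104.7448
  f11: (p3, p9, p12) → 25.0505
  f12: (p4, p17, p15) → 70.3003
  f13: (p4, p14, p15) → 63.8490
  f14: (p4, p14, p8) → 40.1397
  f15: (p4, p12, p8) → 39.7829
  f16: (p4, p17, p12) → 116.2533
  f17: (p6, p15, p7) → 43.2907
  f18: (p6, p3, p15) → 17.3098
  f19: (p6, p9, p7) → 27.8589
  f20: (p6, p3, p9) → 12.9732
Σ area = 1069.302

Check V−E+F: 12 − 30 + 20 = 2.

facets=20 area=1069.302


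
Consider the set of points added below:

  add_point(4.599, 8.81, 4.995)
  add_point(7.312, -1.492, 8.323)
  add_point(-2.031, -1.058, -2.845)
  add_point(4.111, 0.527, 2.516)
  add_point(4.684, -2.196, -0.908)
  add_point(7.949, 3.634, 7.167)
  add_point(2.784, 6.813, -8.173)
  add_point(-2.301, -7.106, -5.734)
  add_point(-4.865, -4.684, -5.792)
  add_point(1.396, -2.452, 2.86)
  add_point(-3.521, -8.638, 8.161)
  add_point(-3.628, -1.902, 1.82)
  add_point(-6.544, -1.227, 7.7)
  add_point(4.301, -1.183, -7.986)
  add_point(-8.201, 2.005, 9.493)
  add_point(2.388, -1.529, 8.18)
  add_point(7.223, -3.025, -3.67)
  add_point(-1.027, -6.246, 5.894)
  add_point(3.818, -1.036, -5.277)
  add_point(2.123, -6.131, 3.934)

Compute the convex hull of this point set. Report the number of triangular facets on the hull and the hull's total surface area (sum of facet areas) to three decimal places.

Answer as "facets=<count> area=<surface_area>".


facets=18 area=899.013

11 of the 20 inputs are extreme points: [0, 1, 5, 6, 7, 8, 10, 13, 14, 16, 19].

Per-facet area ½‖(b−a)×(c−a)‖:
  f1: (p8, p10, p14) → 83.9099
  f2: (p8, p6, p14) → 118.9761
  f3: (p1, p5, p14) → 42.0679
  f4: (p1, p10, p14) → 74.8577
  f5: (p0, p5, p14) → 49.5982
  f6: (p0, p6, p14) → 101.3935
  f7: (p0, p6, p5) → 42.2135
  f8: (p7, p8, p10) → 24.7401
  f9: (p19, p1, p10) → 28.6882
  f10: (p19, p7, p10) → 39.3809
  f11: (p13, p8, p6) → 40.2771
  f12: (p13, p7, p8) → 16.0936
  f13: (p16, p6, p5) → 74.1904
  f14: (p16, p13, p6) → 20.1648
  f15: (p16, p1, p5) → 31.8613
  f16: (p16, p19, p1) → 39.6015
  f17: (p16, p19, p7) → 45.7139
  f18: (p16, p13, p7) → 25.2844
Σ area = 899.013

Euler: V−E+F = 11−27+18 = 2.


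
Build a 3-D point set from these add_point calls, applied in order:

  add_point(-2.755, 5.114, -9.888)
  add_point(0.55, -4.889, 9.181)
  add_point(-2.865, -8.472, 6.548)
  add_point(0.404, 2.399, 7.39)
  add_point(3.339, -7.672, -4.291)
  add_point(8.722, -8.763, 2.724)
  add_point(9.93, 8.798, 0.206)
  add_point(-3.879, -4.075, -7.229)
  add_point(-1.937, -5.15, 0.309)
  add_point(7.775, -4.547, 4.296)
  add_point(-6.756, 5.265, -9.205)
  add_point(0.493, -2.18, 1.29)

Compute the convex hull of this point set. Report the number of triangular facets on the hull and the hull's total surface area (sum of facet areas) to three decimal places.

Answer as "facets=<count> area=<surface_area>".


facets=16 area=860.976

10 of the 12 inputs are extreme points: [0, 1, 2, 3, 4, 5, 6, 7, 9, 10].

Triangle areas on the boundary:
  f1: (p2, p1, p5) → 31.1149
  f2: (p4, p5, p6) → 77.7477
  f3: (p4, p2, p5) → 51.3279
  f4: (p3, p6, p10) → 118.9256
  f5: (p3, p1, p6) → 41.6863
  f6: (p3, p2, p10) → 104.1059
  f7: (p3, p2, p1) → 18.2640
  f8: (p9, p5, p6) → 21.9832
  f9: (p9, p1, p6) → 58.2795
  f10: (p9, p1, p5) → 18.9710
  f11: (p0, p6, p10) → 25.9050
  f12: (p0, p4, p6) → 118.9397
  f13: (p7, p2, p10) → 62.8960
  f14: (p7, p4, p2) → 53.4708
  f15: (p7, p0, p10) → 19.4050
  f16: (p7, p0, p4) → 37.9531
Σ area = 860.976

Euler characteristic 10−24+16 = 2 ✓


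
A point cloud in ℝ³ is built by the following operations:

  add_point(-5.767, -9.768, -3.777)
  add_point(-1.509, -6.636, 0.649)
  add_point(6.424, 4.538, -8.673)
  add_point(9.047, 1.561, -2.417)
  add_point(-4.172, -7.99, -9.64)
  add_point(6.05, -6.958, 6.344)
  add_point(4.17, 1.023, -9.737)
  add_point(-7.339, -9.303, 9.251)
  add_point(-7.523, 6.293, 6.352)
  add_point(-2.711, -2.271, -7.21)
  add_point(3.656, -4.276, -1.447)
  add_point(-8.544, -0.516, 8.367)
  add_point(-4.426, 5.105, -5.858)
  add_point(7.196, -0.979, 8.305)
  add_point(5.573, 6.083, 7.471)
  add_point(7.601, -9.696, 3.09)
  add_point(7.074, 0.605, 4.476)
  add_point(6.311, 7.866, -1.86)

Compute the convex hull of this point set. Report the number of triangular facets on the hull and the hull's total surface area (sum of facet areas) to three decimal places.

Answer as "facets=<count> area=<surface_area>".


14 of the 18 inputs are extreme points: [0, 2, 3, 4, 5, 6, 7, 8, 11, 12, 13, 14, 15, 17].

Per-facet area ½‖(b−a)×(c−a)‖:
  f1: (p7, p0, p11) → 58.4528
  f2: (p13, p7, p11) → 69.2306
  f3: (p14, p13, p11) → 55.5985
  f4: (p14, p13, p3) → 38.9602
  f5: (p15, p7, p0) → 92.5376
  f6: (p15, p13, p3) → 54.1059
  f7: (p4, p6, p12) → 60.5855
  f8: (p4, p0, p11) → 39.2065
  f9: (p4, p12, p11) → 107.5614
  f10: (p4, p15, p0) → 46.6337
  f11: (p4, p15, p6) → 98.9056
  f12: (p8, p12, p11) → 44.3050
  f13: (p8, p14, p11) → 46.9026
  f14: (p17, p14, p3) → 32.7904
  f15: (p17, p8, p12) → 73.9585
  f16: (p17, p8, p14) → 62.6250
  f17: (p5, p13, p7) → 42.8483
  f18: (p5, p15, p7) → 29.1223
  f19: (p5, p15, p13) → 9.9788
  f20: (p2, p6, p12) → 22.1357
  f21: (p2, p17, p12) → 41.0698
  f22: (p2, p17, p3) → 22.9399
  f23: (p2, p15, p3) → 33.9691
  f24: (p2, p15, p6) → 35.8518
Σ area = 1220.276

Euler characteristic 14−36+24 = 2 ✓

facets=24 area=1220.276


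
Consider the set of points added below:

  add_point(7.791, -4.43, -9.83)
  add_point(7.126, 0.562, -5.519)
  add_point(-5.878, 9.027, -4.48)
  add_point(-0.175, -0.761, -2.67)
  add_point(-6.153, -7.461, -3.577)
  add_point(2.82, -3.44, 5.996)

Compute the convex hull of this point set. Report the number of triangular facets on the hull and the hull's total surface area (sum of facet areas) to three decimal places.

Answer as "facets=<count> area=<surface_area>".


Points on the hull: [0, 1, 2, 4, 5] (5 of 6).

Triangle areas on the boundary:
  f1: (p2, p0, p4) → 125.1661
  f2: (p5, p0, p4) → 99.6402
  f3: (p5, p2, p4) → 109.2592
  f4: (p1, p2, p0) → 43.4763
  f5: (p1, p5, p0) → 39.6481
  f6: (p1, p5, p2) → 99.0740
Σ area = 516.264

Check V−E+F: 5 − 9 + 6 = 2.

facets=6 area=516.264


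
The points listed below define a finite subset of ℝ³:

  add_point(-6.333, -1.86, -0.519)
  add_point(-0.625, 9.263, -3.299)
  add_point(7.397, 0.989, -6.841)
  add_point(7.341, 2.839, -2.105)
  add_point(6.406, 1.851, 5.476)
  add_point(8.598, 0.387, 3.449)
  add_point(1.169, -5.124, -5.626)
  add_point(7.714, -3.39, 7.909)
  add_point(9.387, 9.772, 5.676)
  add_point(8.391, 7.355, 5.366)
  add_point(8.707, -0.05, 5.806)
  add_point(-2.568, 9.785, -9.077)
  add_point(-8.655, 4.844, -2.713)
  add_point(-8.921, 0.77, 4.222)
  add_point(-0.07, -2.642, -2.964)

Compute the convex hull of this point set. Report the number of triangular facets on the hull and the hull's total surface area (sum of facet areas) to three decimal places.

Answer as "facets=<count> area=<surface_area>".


facets=18 area=861.963

Points on the hull: [0, 1, 2, 5, 6, 7, 8, 10, 11, 12, 13] (11 of 15).

Facet areas (half cross-product norm):
  f1: (p7, p8, p13) → 116.6736
  f2: (p12, p8, p13) → 80.7813
  f3: (p12, p11, p6) → 70.6956
  f4: (p10, p7, p8) → 10.8002
  f5: (p10, p5, p8) → 11.5953
  f6: (p10, p5, p7) → 3.7279
  f7: (p2, p11, p6) → 59.3139
  f8: (p2, p6, p7) → 64.3464
  f9: (p2, p5, p7) → 19.6443
  f10: (p2, p11, p8) → 102.8718
  f11: (p2, p5, p8) → 49.3823
  f12: (p1, p11, p8) → 20.7956
  f13: (p1, p12, p8) → 48.1748
  f14: (p1, p12, p11) → 27.6557
  f15: (p0, p12, p13) → 21.3023
  f16: (p0, p12, p6) → 32.9403
  f17: (p0, p7, p13) → 49.4204
  f18: (p0, p6, p7) → 71.8411
Σ area = 861.963

Euler characteristic 11−27+18 = 2 ✓


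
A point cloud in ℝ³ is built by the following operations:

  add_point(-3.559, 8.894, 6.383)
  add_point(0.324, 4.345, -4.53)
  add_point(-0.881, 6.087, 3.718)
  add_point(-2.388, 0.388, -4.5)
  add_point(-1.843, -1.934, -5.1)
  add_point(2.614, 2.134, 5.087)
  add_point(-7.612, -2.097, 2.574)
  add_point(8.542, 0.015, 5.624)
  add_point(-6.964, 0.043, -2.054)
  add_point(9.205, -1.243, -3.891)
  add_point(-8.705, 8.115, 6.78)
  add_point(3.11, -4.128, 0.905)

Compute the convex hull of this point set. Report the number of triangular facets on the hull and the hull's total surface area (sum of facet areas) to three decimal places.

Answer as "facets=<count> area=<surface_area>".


facets=16 area=577.040

Points on the hull: [0, 1, 3, 4, 6, 7, 8, 9, 10, 11] (10 of 12).

Facet areas (half cross-product norm):
  f1: (p11, p4, p9) → 33.3698
  f2: (p7, p11, p9) → 32.4714
  f3: (p1, p4, p9) → 34.1763
  f4: (p6, p11, p4) → 37.7859
  f5: (p6, p7, p10) → 91.5920
  f6: (p6, p7, p11) → 40.7490
  f7: (p3, p1, p4) → 4.4731
  f8: (p0, p7, p9) → 71.0740
  f9: (p0, p1, p9) → 59.8159
  f10: (p0, p7, p10) → 27.6394
  f11: (p0, p1, p10) → 30.7733
  f12: (p8, p6, p4) → 14.7252
  f13: (p8, p3, p4) → 6.1964
  f14: (p8, p6, p10) → 28.5091
  f15: (p8, p1, p10) → 53.3141
  f16: (p8, p3, p1) → 10.3748
Σ area = 577.040

Euler: V−E+F = 10−24+16 = 2.


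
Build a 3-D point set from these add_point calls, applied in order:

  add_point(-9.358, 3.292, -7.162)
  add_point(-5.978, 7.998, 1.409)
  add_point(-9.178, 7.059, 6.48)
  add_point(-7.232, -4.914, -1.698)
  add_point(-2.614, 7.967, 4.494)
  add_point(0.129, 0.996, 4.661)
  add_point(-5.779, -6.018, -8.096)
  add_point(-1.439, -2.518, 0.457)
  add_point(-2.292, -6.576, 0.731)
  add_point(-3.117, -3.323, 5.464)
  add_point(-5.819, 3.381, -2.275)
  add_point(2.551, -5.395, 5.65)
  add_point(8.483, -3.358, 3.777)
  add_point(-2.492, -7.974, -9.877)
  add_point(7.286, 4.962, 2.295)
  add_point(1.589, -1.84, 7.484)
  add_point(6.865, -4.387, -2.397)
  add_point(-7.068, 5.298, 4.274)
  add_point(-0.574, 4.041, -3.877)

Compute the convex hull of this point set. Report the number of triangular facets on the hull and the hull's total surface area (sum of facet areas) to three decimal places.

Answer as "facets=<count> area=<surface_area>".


Extreme-point indices: [0, 1, 2, 3, 4, 6, 8, 9, 11, 12, 13, 14, 15, 16, 18] — 15 of 19 on the boundary.

Facet areas (half cross-product norm):
  f1: (p14, p15, p12) → 33.1460
  f2: (p14, p4, p15) → 48.9273
  f3: (p18, p13, p0) → 59.6113
  f4: (p16, p14, p12) → 27.5611
  f5: (p16, p18, p13) → 66.2538
  f6: (p16, p18, p14) → 48.3932
  f7: (p6, p13, p0) → 14.0146
  f8: (p6, p3, p0) → 31.5515
  f9: (p6, p3, p13) → 10.6302
  f10: (p2, p4, p15) → 37.7931
  f11: (p2, p3, p0) → 67.8952
  f12: (p11, p16, p12) → 21.1586
  f13: (p11, p16, p13) → 56.8593
  f14: (p11, p15, p12) → 13.4317
  f15: (p1, p2, p0) → 28.0441
  f16: (p1, p2, p4) → 13.6326
  f17: (p1, p18, p0) → 37.7731
  f18: (p1, p14, p4) → 20.1411
  f19: (p1, p18, p14) → 42.7033
  f20: (p8, p3, p13) → 28.2398
  f21: (p8, p11, p13) → 25.5630
  f22: (p9, p2, p3) → 50.7393
  f23: (p9, p8, p3) → 16.6513
  f24: (p9, p8, p11) → 16.7046
  f25: (p9, p2, p15) → 31.6816
  f26: (p9, p11, p15) → 10.7398
Σ area = 859.840

Euler characteristic 15−39+26 = 2 ✓

facets=26 area=859.840


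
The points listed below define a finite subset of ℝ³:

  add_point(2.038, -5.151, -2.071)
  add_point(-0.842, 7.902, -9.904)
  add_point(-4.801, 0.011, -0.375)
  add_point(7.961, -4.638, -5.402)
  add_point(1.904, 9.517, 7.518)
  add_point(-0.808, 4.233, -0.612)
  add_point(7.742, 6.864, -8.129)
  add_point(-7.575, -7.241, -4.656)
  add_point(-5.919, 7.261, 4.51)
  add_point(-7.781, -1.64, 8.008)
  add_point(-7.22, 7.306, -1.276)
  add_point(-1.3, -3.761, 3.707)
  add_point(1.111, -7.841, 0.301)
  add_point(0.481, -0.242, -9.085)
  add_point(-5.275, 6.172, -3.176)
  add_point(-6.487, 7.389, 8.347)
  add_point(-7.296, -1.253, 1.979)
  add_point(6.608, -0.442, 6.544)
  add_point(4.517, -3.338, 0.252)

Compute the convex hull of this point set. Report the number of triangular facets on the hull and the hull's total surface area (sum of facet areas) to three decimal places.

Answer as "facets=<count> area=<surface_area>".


Points on the hull: [1, 3, 4, 6, 7, 9, 10, 12, 13, 15, 17] (11 of 19).

Area of each hull facet:
  f1: (p15, p17, p9) → 64.6333
  f2: (p15, p17, p4) → 47.1207
  f3: (p6, p1, p4) → 73.5688
  f4: (p6, p17, p3) → 74.8484
  f5: (p6, p17, p4) → 86.8642
  f6: (p13, p7, p3) → 54.0521
  f7: (p13, p7, p1) → 40.8679
  f8: (p13, p6, p3) → 46.2160
  f9: (p13, p6, p1) → 35.0145
  f10: (p12, p7, p3) → 45.1265
  f11: (p12, p17, p3) → 51.1245
  f12: (p12, p7, p9) → 63.1089
  f13: (p12, p17, p9) → 70.5181
  f14: (p10, p1, p4) → 68.6297
  f15: (p10, p15, p4) → 41.9566
  f16: (p10, p7, p1) → 79.7466
  f17: (p10, p7, p9) → 82.7242
  f18: (p10, p15, p9) → 43.9762
Σ area = 1070.097

Euler characteristic 11−27+18 = 2 ✓

facets=18 area=1070.097


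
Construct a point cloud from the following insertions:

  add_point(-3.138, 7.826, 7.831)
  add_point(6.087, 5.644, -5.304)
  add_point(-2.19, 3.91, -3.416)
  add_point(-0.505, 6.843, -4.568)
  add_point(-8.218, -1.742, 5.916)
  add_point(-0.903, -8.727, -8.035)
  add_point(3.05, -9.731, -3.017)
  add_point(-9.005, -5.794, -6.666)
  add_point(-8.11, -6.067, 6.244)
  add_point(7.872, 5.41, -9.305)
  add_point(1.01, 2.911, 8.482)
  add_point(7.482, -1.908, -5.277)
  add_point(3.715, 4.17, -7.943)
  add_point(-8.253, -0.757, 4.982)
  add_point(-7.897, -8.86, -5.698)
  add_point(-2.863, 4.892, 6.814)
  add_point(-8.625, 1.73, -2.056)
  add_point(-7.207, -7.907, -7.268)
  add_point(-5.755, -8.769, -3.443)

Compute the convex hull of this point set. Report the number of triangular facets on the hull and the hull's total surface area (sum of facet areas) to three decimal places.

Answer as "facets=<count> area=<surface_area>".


facets=30 area=951.171

Points on the hull: [0, 1, 3, 4, 5, 6, 7, 8, 9, 10, 11, 12, 13, 14, 16, 17, 18] (17 of 19).

Triangle areas on the boundary:
  f1: (p3, p0, p9) → 46.2187
  f2: (p11, p5, p9) → 41.6263
  f3: (p11, p5, p6) → 29.9630
  f4: (p10, p8, p6) → 94.1339
  f5: (p10, p8, p0) → 41.9216
  f6: (p10, p11, p6) → 73.1090
  f7: (p10, p11, p9) → 65.7214
  f8: (p17, p9, p7) → 28.7029
  f9: (p17, p5, p9) → 48.5270
  f10: (p12, p9, p7) → 15.3776
  f11: (p12, p3, p7) → 46.2732
  f12: (p12, p3, p9) → 9.9621
  f13: (p16, p3, p7) → 41.1594
  f14: (p16, p3, p0) → 58.4091
  f15: (p16, p13, p0) → 38.8242
  f16: (p4, p8, p0) → 12.8624
  f17: (p4, p13, p0) → 6.4714
  f18: (p4, p8, p7) → 27.9446
  f19: (p4, p16, p7) → 38.0611
  f20: (p4, p16, p13) → 2.3096
  f21: (p1, p0, p9) → 7.3531
  f22: (p1, p10, p9) → 7.9964
  f23: (p1, p10, p0) → 48.2938
  f24: (p14, p8, p7) → 20.8112
  f25: (p14, p17, p7) → 2.7837
  f26: (p14, p5, p6) → 22.5016
  f27: (p14, p17, p5) → 5.8104
  f28: (p18, p8, p6) → 44.7778
  f29: (p18, p14, p6) → 9.6423
  f30: (p18, p14, p8) → 13.6227
Σ area = 951.171

Euler characteristic 17−45+30 = 2 ✓


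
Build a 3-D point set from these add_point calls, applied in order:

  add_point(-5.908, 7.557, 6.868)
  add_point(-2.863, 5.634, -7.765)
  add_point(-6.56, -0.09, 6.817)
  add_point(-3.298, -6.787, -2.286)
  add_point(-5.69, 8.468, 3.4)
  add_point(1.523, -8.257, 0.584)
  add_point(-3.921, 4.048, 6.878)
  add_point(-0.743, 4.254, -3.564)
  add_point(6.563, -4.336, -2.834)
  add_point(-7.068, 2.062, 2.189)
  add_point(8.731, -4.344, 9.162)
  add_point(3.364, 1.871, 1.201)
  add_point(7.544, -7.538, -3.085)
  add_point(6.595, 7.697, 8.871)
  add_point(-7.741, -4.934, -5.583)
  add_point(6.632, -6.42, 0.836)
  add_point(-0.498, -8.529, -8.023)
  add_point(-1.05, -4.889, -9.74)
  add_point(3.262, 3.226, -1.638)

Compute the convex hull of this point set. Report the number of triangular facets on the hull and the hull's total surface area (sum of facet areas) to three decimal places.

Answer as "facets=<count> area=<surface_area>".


facets=26 area=1002.507

Extreme-point indices: [0, 1, 2, 3, 4, 5, 8, 9, 10, 12, 13, 14, 16, 17, 18] — 15 of 19 on the boundary.

Per-facet area ½‖(b−a)×(c−a)‖:
  f1: (p16, p17, p14) → 15.8980
  f2: (p1, p4, p14) → 70.1099
  f3: (p1, p17, p14) → 41.6009
  f4: (p9, p4, p14) → 21.4083
  f5: (p9, p2, p14) → 24.6820
  f6: (p0, p9, p4) → 11.9293
  f7: (p0, p9, p2) → 18.0081
  f8: (p12, p16, p17) → 18.7028
  f9: (p12, p1, p17) → 58.8228
  f10: (p5, p2, p10) → 76.3728
  f11: (p5, p12, p10) → 41.4056
  f12: (p5, p12, p16) → 29.8362
  f13: (p3, p2, p14) → 34.2801
  f14: (p3, p5, p2) → 34.1099
  f15: (p3, p16, p14) → 19.2365
  f16: (p3, p5, p16) → 19.1888
  f17: (p13, p1, p4) → 78.9652
  f18: (p13, p12, p10) → 76.0484
  f19: (p13, p0, p4) → 22.6526
  f20: (p13, p2, p10) → 88.5516
  f21: (p13, p0, p2) → 48.3703
  f22: (p18, p13, p1) → 38.6084
  f23: (p8, p13, p12) → 19.1131
  f24: (p8, p18, p13) → 46.3329
  f25: (p8, p12, p1) → 14.1659
  f26: (p8, p18, p1) → 34.1066
Σ area = 1002.507

Check V−E+F: 15 − 39 + 26 = 2.


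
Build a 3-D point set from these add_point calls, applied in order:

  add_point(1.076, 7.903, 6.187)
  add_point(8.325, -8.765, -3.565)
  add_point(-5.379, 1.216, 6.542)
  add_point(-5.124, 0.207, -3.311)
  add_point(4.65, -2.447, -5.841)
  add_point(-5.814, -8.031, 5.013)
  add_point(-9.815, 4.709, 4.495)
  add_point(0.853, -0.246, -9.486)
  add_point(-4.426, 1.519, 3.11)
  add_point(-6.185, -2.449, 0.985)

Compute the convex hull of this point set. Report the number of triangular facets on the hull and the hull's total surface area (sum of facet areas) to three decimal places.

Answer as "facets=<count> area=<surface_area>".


Hull vertices (9/10): indices [0, 1, 2, 3, 4, 5, 6, 7, 9].

Triangle areas on the boundary:
  f1: (p7, p0, p6) → 97.5633
  f2: (p5, p0, p1) → 138.9587
  f3: (p5, p7, p1) → 101.3159
  f4: (p4, p0, p1) → 56.7631
  f5: (p4, p7, p1) → 12.2488
  f6: (p4, p7, p0) → 46.2465
  f7: (p2, p0, p6) → 27.8371
  f8: (p2, p5, p6) → 24.6643
  f9: (p2, p5, p0) → 29.6098
  f10: (p3, p7, p6) → 19.4671
  f11: (p3, p5, p7) → 43.3313
  f12: (p9, p5, p6) → 26.9656
  f13: (p9, p3, p6) → 22.6045
  f14: (p9, p3, p5) → 8.0398
Σ area = 655.616

Euler: V−E+F = 9−21+14 = 2.

facets=14 area=655.616


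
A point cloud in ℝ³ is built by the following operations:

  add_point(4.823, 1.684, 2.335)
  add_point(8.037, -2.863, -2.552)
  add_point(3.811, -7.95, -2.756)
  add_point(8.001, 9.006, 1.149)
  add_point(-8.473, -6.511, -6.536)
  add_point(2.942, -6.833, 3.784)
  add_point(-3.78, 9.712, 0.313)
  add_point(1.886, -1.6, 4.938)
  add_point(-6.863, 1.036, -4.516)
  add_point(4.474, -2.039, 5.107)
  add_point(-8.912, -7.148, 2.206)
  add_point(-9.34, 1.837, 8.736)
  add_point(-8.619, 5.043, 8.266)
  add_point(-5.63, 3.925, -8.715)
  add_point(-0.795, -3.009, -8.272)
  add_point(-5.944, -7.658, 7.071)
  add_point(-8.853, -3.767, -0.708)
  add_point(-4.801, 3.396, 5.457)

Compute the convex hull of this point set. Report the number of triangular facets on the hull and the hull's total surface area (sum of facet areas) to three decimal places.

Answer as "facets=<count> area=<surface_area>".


facets=24 area=1021.037

Points on the hull: [1, 2, 3, 4, 5, 6, 9, 10, 11, 12, 13, 14, 15, 16] (14 of 18).

Area of each hull facet:
  f1: (p3, p13, p6) → 63.1252
  f2: (p14, p4, p13) → 35.9622
  f3: (p14, p3, p1) → 64.4357
  f4: (p14, p3, p13) → 72.2965
  f5: (p12, p3, p6) → 56.9409
  f6: (p12, p13, p6) → 53.7599
  f7: (p12, p4, p11) → 27.3255
  f8: (p12, p4, p13) → 93.8079
  f9: (p10, p15, p11) → 29.0397
  f10: (p9, p3, p1) → 49.1708
  f11: (p9, p15, p11) → 60.8737
  f12: (p9, p12, p11) → 24.5603
  f13: (p9, p12, p3) → 92.7024
  f14: (p2, p14, p1) → 28.7615
  f15: (p2, p14, p4) → 37.3280
  f16: (p2, p10, p4) → 54.9228
  f17: (p2, p10, p15) → 38.5019
  f18: (p16, p4, p11) → 3.4168
  f19: (p16, p10, p11) → 24.1542
  f20: (p16, p10, p4) → 13.8744
  f21: (p5, p9, p15) → 23.8458
  f22: (p5, p2, p15) → 28.4997
  f23: (p5, p9, p1) → 21.6581
  f24: (p5, p2, p1) → 22.0735
Σ area = 1021.037

Check V−E+F: 14 − 36 + 24 = 2.


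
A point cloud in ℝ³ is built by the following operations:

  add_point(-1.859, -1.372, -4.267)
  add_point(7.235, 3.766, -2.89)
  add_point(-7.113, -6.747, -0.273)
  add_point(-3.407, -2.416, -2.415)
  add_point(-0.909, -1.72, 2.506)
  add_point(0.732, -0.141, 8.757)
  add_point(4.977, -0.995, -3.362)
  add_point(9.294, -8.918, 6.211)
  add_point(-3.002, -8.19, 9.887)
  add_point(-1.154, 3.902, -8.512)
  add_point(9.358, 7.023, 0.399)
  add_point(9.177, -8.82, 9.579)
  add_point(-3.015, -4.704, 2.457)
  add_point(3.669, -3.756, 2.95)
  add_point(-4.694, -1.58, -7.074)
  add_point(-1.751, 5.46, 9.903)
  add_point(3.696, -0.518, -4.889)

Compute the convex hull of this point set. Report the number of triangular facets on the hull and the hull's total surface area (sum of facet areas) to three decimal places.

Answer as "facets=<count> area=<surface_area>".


facets=18 area=921.948

Extreme-point indices: [1, 2, 6, 7, 8, 9, 10, 11, 14, 15, 16] — 11 of 17 on the boundary.

Per-facet area ½‖(b−a)×(c−a)‖:
  f1: (p8, p7, p2) → 70.6929
  f2: (p8, p15, p2) → 75.4226
  f3: (p9, p15, p10) → 102.2171
  f4: (p11, p8, p7) → 20.5257
  f5: (p11, p8, p15) → 83.5426
  f6: (p11, p7, p10) → 27.1466
  f7: (p11, p15, p10) → 121.9482
  f8: (p14, p15, p2) → 74.3666
  f9: (p14, p9, p15) → 60.9593
  f10: (p14, p16, p9) → 24.2805
  f11: (p14, p7, p2) → 78.5068
  f12: (p14, p16, p7) → 57.6479
  f13: (p6, p16, p7) → 6.2117
  f14: (p1, p9, p10) → 18.4349
  f15: (p1, p16, p9) → 21.9626
  f16: (p1, p6, p16) → 5.3795
  f17: (p1, p7, p10) → 39.9404
  f18: (p1, p6, p7) → 32.7618
Σ area = 921.948

Euler characteristic 11−27+18 = 2 ✓


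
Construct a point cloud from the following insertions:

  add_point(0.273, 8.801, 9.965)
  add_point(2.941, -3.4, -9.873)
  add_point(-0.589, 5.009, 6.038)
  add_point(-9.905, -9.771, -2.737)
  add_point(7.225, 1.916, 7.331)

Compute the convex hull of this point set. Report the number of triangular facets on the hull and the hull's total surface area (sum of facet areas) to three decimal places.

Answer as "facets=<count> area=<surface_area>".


facets=4 area=535.176

Points on the hull: [0, 1, 3, 4] (4 of 5).

Triangle areas on the boundary:
  f1: (p0, p4, p3) → 116.6317
  f2: (p1, p4, p3) → 147.2568
  f3: (p1, p0, p3) → 181.2092
  f4: (p1, p0, p4) → 90.0782
Σ area = 535.176

Euler characteristic 4−6+4 = 2 ✓


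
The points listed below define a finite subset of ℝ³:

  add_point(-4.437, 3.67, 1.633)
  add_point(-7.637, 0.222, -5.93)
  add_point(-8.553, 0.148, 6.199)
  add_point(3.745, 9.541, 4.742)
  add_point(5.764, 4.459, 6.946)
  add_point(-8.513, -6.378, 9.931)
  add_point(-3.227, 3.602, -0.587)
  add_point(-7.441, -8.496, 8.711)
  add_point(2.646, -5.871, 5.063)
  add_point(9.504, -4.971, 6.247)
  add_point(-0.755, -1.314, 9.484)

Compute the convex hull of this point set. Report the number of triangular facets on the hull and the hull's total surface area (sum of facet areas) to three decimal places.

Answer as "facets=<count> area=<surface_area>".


Extreme-point indices: [0, 1, 2, 3, 4, 5, 7, 8, 9, 10] — 10 of 11 on the boundary.

Facet areas (half cross-product norm):
  f1: (p1, p3, p9) → 139.9857
  f2: (p8, p1, p9) → 41.5149
  f3: (p0, p3, p2) → 31.4754
  f4: (p0, p1, p2) → 31.2123
  f5: (p0, p1, p3) → 31.3059
  f6: (p4, p3, p9) → 13.0905
  f7: (p4, p10, p9) → 43.8931
  f8: (p4, p10, p3) → 24.4218
  f9: (p7, p8, p9) → 19.2782
  f10: (p7, p8, p1) → 86.4437
  f11: (p5, p10, p9) → 42.4206
  f12: (p5, p7, p9) → 22.3009
  f13: (p5, p3, p2) → 48.1301
  f14: (p5, p10, p3) → 36.5706
  f15: (p5, p1, p2) → 39.6002
  f16: (p5, p7, p1) → 22.7377
Σ area = 674.382

Euler characteristic 10−24+16 = 2 ✓

facets=16 area=674.382
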